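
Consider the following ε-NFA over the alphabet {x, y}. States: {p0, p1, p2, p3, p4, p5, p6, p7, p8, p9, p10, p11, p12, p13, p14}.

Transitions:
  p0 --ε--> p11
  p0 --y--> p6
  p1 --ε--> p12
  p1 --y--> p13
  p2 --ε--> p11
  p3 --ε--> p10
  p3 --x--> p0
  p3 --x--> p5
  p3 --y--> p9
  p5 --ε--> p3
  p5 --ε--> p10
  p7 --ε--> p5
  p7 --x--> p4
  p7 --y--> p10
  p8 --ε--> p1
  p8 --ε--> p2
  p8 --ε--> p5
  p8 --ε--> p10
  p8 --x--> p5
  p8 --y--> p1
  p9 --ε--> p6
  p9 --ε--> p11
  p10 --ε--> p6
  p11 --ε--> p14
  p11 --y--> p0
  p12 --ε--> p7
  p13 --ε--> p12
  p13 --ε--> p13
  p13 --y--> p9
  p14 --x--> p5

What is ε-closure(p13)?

{p3, p5, p6, p7, p10, p12, p13}

Start with {p13}.
From p13 via ε: add p12.
From p12 via ε: add p7.
From p7 via ε: add p5.
From p5 via ε: add p3, p10.
From p10 via ε: add p6.
No new states can be added; the closed set is {p3, p5, p6, p7, p10, p12, p13}.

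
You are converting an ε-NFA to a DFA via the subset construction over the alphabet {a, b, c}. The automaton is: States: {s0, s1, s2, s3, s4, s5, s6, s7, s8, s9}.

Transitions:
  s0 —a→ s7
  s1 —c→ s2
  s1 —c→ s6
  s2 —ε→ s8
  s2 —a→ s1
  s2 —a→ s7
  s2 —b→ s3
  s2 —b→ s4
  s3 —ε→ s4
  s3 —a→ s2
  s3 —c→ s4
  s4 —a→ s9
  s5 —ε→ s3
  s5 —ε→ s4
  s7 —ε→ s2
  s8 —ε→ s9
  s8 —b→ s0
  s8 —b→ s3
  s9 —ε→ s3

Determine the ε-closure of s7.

{s2, s3, s4, s7, s8, s9}

Start with {s7}.
From s7 via ε: add s2.
From s2 via ε: add s8.
From s8 via ε: add s9.
From s9 via ε: add s3.
From s3 via ε: add s4.
No new states can be added; the closed set is {s2, s3, s4, s7, s8, s9}.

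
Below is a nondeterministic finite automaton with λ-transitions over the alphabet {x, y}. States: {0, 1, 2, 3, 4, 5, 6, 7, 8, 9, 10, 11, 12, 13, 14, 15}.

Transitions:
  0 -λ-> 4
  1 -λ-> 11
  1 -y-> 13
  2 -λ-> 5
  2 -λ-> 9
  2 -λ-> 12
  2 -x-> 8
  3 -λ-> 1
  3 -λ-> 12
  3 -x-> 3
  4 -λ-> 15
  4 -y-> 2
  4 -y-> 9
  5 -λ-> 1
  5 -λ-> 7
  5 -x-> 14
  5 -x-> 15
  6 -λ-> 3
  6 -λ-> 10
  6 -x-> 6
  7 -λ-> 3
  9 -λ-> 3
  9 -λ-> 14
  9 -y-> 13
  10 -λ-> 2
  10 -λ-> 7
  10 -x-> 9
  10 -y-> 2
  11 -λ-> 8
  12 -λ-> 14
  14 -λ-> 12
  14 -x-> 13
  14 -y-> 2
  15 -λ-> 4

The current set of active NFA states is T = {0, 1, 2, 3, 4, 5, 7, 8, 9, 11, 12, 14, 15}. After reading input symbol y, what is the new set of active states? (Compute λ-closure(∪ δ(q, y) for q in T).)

1 on y → {13}.
4 on y → {2, 9}.
9 on y → {13}.
14 on y → {2}.
No y-transition from 0, 2, 3, 5, 7, 8, 11, 12, 15.
Union after reading y: {2, 9, 13}.
Now take the λ-closure:
From 2 via λ: add 5, 12.
From 9 via λ: add 3, 14.
From 3 via λ: add 1.
From 5 via λ: add 7.
From 1 via λ: add 11.
From 11 via λ: add 8.
No new states can be added; the closed set is {1, 2, 3, 5, 7, 8, 9, 11, 12, 13, 14}.

{1, 2, 3, 5, 7, 8, 9, 11, 12, 13, 14}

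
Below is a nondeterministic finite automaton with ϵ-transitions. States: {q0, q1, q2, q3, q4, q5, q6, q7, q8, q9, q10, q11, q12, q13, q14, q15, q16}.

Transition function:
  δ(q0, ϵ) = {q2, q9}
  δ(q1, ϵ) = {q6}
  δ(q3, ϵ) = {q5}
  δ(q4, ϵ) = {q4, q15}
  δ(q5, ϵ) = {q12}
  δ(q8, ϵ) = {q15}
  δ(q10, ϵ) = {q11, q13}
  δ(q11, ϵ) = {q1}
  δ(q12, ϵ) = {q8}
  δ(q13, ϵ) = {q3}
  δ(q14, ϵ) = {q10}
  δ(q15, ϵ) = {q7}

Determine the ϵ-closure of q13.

Start with {q13}.
From q13 via ϵ: add q3.
From q3 via ϵ: add q5.
From q5 via ϵ: add q12.
From q12 via ϵ: add q8.
From q8 via ϵ: add q15.
From q15 via ϵ: add q7.
No new states can be added; the closed set is {q3, q5, q7, q8, q12, q13, q15}.

{q3, q5, q7, q8, q12, q13, q15}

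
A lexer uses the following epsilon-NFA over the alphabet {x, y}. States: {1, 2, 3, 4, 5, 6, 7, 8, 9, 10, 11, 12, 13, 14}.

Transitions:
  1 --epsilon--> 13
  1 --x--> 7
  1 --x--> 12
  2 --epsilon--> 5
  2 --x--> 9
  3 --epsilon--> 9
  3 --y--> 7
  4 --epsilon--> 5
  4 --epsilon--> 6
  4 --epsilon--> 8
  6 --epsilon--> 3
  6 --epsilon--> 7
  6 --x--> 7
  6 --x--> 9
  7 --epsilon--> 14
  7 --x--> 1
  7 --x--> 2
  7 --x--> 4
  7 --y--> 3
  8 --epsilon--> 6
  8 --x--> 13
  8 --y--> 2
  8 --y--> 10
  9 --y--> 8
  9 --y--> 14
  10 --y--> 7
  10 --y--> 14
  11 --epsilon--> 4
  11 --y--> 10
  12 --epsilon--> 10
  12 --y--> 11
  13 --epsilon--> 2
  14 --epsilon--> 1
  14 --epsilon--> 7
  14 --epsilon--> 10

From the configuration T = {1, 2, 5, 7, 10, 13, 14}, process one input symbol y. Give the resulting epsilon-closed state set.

{1, 2, 3, 5, 7, 9, 10, 13, 14}

7 on y → {3}.
10 on y → {7, 14}.
No y-transition from 1, 2, 5, 13, 14.
Union after reading y: {3, 7, 14}.
Now take the epsilon-closure:
From 3 via epsilon: add 9.
From 14 via epsilon: add 1, 10.
From 1 via epsilon: add 13.
From 13 via epsilon: add 2.
From 2 via epsilon: add 5.
No new states can be added; the closed set is {1, 2, 3, 5, 7, 9, 10, 13, 14}.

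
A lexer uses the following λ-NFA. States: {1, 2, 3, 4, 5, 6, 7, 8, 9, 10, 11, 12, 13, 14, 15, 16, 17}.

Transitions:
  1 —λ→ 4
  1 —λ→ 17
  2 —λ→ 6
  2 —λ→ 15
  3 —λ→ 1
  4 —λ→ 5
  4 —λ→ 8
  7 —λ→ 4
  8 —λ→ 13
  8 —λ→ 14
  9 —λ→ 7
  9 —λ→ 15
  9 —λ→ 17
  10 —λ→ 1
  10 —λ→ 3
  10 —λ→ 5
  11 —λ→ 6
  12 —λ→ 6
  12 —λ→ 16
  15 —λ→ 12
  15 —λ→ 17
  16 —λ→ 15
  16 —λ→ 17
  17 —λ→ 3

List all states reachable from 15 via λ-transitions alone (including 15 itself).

Start with {15}.
From 15 via λ: add 12, 17.
From 12 via λ: add 6, 16.
From 17 via λ: add 3.
From 3 via λ: add 1.
From 1 via λ: add 4.
From 4 via λ: add 5, 8.
From 8 via λ: add 13, 14.
No new states can be added; the closed set is {1, 3, 4, 5, 6, 8, 12, 13, 14, 15, 16, 17}.

{1, 3, 4, 5, 6, 8, 12, 13, 14, 15, 16, 17}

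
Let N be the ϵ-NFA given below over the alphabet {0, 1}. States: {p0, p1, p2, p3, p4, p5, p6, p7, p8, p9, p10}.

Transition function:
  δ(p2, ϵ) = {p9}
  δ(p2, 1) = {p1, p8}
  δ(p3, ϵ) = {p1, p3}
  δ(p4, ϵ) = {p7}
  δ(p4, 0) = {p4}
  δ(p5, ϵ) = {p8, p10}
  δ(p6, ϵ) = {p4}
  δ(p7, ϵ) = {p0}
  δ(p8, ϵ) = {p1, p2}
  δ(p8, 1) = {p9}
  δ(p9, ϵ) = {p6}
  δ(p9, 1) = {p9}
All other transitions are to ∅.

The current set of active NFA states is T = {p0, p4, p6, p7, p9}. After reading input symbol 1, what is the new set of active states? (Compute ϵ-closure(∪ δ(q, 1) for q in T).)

p9 on 1 → {p9}.
No 1-transition from p0, p4, p6, p7.
Union after reading 1: {p9}.
Now take the ϵ-closure:
From p9 via ϵ: add p6.
From p6 via ϵ: add p4.
From p4 via ϵ: add p7.
From p7 via ϵ: add p0.
No new states can be added; the closed set is {p0, p4, p6, p7, p9}.

{p0, p4, p6, p7, p9}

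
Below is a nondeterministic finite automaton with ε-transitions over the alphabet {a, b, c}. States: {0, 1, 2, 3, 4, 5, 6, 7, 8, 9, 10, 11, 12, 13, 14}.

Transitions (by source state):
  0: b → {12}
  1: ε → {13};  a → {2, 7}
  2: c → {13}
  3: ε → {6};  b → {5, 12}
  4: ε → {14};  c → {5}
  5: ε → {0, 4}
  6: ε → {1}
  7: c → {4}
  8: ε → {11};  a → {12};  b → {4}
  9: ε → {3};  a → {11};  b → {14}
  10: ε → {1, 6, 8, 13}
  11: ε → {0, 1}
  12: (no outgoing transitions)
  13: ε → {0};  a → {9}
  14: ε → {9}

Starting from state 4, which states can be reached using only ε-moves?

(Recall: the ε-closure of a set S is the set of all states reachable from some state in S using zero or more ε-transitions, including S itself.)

Start with {4}.
From 4 via ε: add 14.
From 14 via ε: add 9.
From 9 via ε: add 3.
From 3 via ε: add 6.
From 6 via ε: add 1.
From 1 via ε: add 13.
From 13 via ε: add 0.
No new states can be added; the closed set is {0, 1, 3, 4, 6, 9, 13, 14}.

{0, 1, 3, 4, 6, 9, 13, 14}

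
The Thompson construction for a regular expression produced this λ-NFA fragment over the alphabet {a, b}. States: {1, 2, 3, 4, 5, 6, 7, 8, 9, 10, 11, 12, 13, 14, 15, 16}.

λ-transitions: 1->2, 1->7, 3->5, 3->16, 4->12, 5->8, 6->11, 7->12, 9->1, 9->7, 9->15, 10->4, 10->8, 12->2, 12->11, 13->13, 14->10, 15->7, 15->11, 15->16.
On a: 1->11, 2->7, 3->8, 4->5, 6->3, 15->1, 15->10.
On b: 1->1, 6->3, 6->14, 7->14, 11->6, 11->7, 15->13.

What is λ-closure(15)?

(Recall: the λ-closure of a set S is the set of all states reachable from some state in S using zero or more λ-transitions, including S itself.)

{2, 7, 11, 12, 15, 16}

Start with {15}.
From 15 via λ: add 7, 11, 16.
From 7 via λ: add 12.
From 12 via λ: add 2.
No new states can be added; the closed set is {2, 7, 11, 12, 15, 16}.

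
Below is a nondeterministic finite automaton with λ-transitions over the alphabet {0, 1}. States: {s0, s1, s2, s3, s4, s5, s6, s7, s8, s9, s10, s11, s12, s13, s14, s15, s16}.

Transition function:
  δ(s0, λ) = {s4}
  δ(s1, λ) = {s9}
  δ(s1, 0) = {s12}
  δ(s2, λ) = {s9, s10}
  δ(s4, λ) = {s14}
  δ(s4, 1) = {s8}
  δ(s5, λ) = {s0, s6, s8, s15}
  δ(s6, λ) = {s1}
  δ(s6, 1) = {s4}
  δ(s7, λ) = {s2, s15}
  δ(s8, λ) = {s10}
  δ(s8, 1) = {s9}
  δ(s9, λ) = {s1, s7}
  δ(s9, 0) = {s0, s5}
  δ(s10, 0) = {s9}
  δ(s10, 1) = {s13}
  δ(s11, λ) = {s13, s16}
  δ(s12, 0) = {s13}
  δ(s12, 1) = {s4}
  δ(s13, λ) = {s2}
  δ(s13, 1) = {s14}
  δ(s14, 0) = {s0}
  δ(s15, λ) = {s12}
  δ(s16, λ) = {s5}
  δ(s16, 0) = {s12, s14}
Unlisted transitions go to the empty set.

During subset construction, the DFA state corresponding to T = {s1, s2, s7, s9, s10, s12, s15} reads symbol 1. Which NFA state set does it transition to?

s10 on 1 → {s13}.
s12 on 1 → {s4}.
No 1-transition from s1, s2, s7, s9, s15.
Union after reading 1: {s4, s13}.
Now take the λ-closure:
From s4 via λ: add s14.
From s13 via λ: add s2.
From s2 via λ: add s9, s10.
From s9 via λ: add s1, s7.
From s7 via λ: add s15.
From s15 via λ: add s12.
No new states can be added; the closed set is {s1, s2, s4, s7, s9, s10, s12, s13, s14, s15}.

{s1, s2, s4, s7, s9, s10, s12, s13, s14, s15}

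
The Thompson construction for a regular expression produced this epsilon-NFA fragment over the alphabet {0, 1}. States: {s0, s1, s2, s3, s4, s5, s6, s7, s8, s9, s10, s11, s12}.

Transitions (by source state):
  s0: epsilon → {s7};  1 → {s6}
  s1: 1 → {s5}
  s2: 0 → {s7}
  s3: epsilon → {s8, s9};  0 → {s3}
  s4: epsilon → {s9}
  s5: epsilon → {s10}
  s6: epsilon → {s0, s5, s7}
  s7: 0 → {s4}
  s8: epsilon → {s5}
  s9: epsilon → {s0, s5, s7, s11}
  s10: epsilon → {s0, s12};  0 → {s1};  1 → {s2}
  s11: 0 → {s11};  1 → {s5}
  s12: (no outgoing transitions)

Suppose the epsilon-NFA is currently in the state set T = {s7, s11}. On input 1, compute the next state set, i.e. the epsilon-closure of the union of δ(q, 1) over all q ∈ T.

{s0, s5, s7, s10, s12}

s11 on 1 → {s5}.
No 1-transition from s7.
Union after reading 1: {s5}.
Now take the epsilon-closure:
From s5 via epsilon: add s10.
From s10 via epsilon: add s0, s12.
From s0 via epsilon: add s7.
No new states can be added; the closed set is {s0, s5, s7, s10, s12}.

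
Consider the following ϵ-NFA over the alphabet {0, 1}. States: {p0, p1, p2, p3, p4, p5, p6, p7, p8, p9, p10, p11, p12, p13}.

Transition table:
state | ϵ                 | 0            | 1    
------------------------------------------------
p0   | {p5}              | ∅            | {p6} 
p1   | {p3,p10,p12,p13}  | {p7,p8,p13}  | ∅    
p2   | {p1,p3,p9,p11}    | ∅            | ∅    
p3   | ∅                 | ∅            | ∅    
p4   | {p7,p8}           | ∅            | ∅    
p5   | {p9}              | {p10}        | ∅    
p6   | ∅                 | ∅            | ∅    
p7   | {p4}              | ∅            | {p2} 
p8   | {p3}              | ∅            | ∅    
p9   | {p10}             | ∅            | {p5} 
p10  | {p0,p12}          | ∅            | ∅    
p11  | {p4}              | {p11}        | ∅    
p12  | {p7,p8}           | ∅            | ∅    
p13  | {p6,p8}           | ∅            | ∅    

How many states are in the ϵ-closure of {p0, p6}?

Start with {p0, p6}.
From p0 via ϵ: add p5.
From p5 via ϵ: add p9.
From p9 via ϵ: add p10.
From p10 via ϵ: add p12.
From p12 via ϵ: add p7, p8.
From p7 via ϵ: add p4.
From p8 via ϵ: add p3.
ϵ-closure = {p0, p3, p4, p5, p6, p7, p8, p9, p10, p12}, which has 10 states.

10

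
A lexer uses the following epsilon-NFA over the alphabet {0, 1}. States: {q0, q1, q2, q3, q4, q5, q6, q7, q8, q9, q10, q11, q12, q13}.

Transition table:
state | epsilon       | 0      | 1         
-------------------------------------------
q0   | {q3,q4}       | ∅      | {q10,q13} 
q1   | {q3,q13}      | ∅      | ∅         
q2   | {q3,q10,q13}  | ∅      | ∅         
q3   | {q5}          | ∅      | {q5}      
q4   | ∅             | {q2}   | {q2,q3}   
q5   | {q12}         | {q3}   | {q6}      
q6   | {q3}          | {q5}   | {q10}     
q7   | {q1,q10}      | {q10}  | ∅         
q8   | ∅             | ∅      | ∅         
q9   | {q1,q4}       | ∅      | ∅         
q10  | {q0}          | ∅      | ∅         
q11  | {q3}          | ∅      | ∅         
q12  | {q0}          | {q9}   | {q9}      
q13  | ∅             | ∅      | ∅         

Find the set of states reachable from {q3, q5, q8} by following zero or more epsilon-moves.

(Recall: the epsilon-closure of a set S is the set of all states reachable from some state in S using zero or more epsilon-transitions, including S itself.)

{q0, q3, q4, q5, q8, q12}

Start with {q3, q5, q8}.
From q5 via epsilon: add q12.
From q12 via epsilon: add q0.
From q0 via epsilon: add q4.
No new states can be added; the closed set is {q0, q3, q4, q5, q8, q12}.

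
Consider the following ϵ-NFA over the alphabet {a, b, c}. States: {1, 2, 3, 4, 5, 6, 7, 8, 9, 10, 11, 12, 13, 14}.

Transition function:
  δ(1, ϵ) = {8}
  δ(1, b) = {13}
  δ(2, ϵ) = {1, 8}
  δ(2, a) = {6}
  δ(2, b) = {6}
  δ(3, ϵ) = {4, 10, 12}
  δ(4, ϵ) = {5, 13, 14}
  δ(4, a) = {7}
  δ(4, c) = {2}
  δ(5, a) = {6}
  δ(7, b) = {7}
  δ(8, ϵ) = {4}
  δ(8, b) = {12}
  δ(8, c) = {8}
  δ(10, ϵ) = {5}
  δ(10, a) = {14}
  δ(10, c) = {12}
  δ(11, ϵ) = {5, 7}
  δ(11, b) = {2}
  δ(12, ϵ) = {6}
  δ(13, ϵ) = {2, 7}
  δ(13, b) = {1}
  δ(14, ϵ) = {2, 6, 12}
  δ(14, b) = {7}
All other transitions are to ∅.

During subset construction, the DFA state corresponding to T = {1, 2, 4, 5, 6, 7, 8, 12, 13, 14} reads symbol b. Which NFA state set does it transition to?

{1, 2, 4, 5, 6, 7, 8, 12, 13, 14}

1 on b → {13}.
2 on b → {6}.
7 on b → {7}.
8 on b → {12}.
13 on b → {1}.
14 on b → {7}.
No b-transition from 4, 5, 6, 12.
Union after reading b: {1, 6, 7, 12, 13}.
Now take the ϵ-closure:
From 1 via ϵ: add 8.
From 13 via ϵ: add 2.
From 8 via ϵ: add 4.
From 4 via ϵ: add 5, 14.
No new states can be added; the closed set is {1, 2, 4, 5, 6, 7, 8, 12, 13, 14}.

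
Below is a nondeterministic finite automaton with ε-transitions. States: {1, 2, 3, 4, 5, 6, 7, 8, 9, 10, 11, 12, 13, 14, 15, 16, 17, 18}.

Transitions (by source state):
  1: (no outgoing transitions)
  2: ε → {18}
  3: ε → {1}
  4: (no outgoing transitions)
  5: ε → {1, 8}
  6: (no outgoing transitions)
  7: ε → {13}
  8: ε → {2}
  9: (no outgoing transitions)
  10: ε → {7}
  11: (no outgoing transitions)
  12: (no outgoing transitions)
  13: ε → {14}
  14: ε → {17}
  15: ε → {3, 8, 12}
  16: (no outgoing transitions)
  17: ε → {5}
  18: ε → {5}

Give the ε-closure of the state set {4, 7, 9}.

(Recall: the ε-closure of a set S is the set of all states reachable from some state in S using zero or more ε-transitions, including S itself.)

{1, 2, 4, 5, 7, 8, 9, 13, 14, 17, 18}

Start with {4, 7, 9}.
From 7 via ε: add 13.
From 13 via ε: add 14.
From 14 via ε: add 17.
From 17 via ε: add 5.
From 5 via ε: add 1, 8.
From 8 via ε: add 2.
From 2 via ε: add 18.
No new states can be added; the closed set is {1, 2, 4, 5, 7, 8, 9, 13, 14, 17, 18}.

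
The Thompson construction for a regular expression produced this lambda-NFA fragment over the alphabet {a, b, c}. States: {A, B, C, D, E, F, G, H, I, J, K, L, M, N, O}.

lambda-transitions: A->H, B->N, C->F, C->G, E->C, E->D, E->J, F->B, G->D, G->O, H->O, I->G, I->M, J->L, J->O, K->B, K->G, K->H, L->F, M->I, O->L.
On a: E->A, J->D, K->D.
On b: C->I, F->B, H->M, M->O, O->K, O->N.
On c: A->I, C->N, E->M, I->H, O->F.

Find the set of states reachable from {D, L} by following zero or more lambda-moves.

Start with {D, L}.
From L via lambda: add F.
From F via lambda: add B.
From B via lambda: add N.
No new states can be added; the closed set is {B, D, F, L, N}.

{B, D, F, L, N}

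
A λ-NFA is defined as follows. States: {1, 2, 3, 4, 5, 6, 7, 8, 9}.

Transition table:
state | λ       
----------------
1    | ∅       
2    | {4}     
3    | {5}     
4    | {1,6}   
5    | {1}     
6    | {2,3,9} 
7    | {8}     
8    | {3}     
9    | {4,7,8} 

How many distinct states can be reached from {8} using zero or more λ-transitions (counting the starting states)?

4

Start with {8}.
From 8 via λ: add 3.
From 3 via λ: add 5.
From 5 via λ: add 1.
λ-closure = {1, 3, 5, 8}, which has 4 states.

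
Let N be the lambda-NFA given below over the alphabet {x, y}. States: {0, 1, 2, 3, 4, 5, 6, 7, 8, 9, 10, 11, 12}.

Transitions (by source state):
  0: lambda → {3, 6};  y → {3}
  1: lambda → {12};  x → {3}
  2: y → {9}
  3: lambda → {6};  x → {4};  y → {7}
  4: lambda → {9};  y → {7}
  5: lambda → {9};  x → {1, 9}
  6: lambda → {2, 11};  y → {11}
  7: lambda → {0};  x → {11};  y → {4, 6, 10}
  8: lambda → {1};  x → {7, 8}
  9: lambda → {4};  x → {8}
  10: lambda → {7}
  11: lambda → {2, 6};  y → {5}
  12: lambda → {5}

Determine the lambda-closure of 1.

Start with {1}.
From 1 via lambda: add 12.
From 12 via lambda: add 5.
From 5 via lambda: add 9.
From 9 via lambda: add 4.
No new states can be added; the closed set is {1, 4, 5, 9, 12}.

{1, 4, 5, 9, 12}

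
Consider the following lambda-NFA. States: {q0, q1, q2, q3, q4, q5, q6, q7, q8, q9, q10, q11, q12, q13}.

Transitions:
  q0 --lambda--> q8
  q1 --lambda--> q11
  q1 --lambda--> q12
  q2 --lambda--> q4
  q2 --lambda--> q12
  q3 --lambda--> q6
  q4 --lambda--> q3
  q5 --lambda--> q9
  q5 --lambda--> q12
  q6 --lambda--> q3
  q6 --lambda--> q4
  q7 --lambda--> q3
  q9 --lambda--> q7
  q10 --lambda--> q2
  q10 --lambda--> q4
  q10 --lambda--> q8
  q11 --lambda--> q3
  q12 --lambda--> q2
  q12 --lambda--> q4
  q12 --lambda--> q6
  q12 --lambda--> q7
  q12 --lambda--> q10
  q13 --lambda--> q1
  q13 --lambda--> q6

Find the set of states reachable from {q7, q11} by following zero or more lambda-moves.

Start with {q7, q11}.
From q7 via lambda: add q3.
From q3 via lambda: add q6.
From q6 via lambda: add q4.
No new states can be added; the closed set is {q3, q4, q6, q7, q11}.

{q3, q4, q6, q7, q11}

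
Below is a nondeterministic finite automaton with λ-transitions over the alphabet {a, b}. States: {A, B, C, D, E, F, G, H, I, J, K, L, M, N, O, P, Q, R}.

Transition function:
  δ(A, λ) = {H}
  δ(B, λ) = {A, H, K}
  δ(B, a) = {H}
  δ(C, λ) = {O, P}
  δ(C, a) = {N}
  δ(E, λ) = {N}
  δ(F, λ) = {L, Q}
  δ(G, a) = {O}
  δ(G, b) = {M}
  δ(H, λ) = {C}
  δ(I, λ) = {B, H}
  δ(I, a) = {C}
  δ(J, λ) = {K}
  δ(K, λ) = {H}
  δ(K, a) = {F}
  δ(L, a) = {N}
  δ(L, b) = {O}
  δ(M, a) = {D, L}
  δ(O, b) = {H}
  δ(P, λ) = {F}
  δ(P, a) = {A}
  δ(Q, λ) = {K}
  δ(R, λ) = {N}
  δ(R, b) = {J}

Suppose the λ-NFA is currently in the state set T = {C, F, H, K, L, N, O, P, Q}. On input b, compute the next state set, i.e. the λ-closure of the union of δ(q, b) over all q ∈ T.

L on b → {O}.
O on b → {H}.
No b-transition from C, F, H, K, N, P, Q.
Union after reading b: {H, O}.
Now take the λ-closure:
From H via λ: add C.
From C via λ: add P.
From P via λ: add F.
From F via λ: add L, Q.
From Q via λ: add K.
No new states can be added; the closed set is {C, F, H, K, L, O, P, Q}.

{C, F, H, K, L, O, P, Q}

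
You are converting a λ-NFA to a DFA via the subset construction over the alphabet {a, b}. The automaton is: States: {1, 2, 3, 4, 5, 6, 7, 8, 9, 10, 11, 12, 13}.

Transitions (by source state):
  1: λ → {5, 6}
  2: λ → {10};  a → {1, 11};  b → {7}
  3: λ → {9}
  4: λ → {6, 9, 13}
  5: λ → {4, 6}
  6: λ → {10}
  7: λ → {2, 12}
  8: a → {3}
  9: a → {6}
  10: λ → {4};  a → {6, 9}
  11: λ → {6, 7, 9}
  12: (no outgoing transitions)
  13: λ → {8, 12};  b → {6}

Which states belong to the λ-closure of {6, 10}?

Start with {6, 10}.
From 10 via λ: add 4.
From 4 via λ: add 9, 13.
From 13 via λ: add 8, 12.
No new states can be added; the closed set is {4, 6, 8, 9, 10, 12, 13}.

{4, 6, 8, 9, 10, 12, 13}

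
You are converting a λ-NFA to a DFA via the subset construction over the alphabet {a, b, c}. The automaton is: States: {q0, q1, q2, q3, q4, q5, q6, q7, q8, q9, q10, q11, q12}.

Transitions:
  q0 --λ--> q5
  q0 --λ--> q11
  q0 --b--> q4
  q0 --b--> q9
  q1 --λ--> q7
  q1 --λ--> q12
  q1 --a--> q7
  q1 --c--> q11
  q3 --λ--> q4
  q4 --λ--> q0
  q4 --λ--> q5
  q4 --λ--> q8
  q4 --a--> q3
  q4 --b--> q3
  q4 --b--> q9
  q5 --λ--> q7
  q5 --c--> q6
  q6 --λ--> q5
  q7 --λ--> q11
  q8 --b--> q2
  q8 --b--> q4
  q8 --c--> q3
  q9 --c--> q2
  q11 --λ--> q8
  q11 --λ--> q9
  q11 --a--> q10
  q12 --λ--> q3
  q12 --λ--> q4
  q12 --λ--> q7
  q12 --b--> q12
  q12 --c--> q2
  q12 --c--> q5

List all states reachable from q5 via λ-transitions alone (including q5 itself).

{q5, q7, q8, q9, q11}

Start with {q5}.
From q5 via λ: add q7.
From q7 via λ: add q11.
From q11 via λ: add q8, q9.
No new states can be added; the closed set is {q5, q7, q8, q9, q11}.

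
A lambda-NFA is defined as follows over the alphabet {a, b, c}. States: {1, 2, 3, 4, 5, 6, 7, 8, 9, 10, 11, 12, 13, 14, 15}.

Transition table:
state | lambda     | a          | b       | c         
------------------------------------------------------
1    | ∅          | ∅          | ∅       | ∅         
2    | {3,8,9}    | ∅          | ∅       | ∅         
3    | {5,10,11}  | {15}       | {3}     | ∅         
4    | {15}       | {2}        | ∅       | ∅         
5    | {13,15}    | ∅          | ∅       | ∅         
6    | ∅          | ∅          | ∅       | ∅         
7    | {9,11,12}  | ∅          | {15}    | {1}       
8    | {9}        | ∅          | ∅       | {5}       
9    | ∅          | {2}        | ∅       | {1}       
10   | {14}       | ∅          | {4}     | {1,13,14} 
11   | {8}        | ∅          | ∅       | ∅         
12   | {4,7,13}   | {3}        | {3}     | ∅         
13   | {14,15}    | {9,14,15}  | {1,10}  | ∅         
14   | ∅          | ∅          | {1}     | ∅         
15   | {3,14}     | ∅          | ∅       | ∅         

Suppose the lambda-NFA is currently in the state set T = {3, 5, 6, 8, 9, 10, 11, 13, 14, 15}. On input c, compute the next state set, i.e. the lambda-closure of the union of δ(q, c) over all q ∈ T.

{1, 3, 5, 8, 9, 10, 11, 13, 14, 15}

8 on c → {5}.
9 on c → {1}.
10 on c → {1, 13, 14}.
No c-transition from 3, 5, 6, 11, 13, 14, 15.
Union after reading c: {1, 5, 13, 14}.
Now take the lambda-closure:
From 5 via lambda: add 15.
From 15 via lambda: add 3.
From 3 via lambda: add 10, 11.
From 11 via lambda: add 8.
From 8 via lambda: add 9.
No new states can be added; the closed set is {1, 3, 5, 8, 9, 10, 11, 13, 14, 15}.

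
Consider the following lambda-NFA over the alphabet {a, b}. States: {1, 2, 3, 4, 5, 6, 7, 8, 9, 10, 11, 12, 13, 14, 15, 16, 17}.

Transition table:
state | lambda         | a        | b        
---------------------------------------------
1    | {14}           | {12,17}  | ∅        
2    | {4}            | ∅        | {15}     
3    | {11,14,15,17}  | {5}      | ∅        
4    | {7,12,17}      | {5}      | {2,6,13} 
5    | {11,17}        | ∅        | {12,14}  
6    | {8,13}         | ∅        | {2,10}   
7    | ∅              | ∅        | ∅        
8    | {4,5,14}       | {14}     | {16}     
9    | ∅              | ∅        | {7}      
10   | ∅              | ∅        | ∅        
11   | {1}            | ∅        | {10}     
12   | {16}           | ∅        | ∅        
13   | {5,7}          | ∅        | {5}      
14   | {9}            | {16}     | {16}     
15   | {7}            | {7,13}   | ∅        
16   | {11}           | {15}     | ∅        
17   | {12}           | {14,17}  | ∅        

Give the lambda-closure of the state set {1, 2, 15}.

{1, 2, 4, 7, 9, 11, 12, 14, 15, 16, 17}

Start with {1, 2, 15}.
From 1 via lambda: add 14.
From 2 via lambda: add 4.
From 15 via lambda: add 7.
From 4 via lambda: add 12, 17.
From 14 via lambda: add 9.
From 12 via lambda: add 16.
From 16 via lambda: add 11.
No new states can be added; the closed set is {1, 2, 4, 7, 9, 11, 12, 14, 15, 16, 17}.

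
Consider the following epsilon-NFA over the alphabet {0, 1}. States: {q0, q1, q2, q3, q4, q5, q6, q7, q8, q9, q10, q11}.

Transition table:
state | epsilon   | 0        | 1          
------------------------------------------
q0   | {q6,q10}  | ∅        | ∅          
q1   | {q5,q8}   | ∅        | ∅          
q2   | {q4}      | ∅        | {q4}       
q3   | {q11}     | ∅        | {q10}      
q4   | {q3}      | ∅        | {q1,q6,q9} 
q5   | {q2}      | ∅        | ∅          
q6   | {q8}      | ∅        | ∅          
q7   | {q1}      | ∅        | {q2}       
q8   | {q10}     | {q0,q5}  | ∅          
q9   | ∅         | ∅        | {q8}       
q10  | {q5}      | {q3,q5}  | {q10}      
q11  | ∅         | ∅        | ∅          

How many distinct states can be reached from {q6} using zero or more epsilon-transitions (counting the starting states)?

8

Start with {q6}.
From q6 via epsilon: add q8.
From q8 via epsilon: add q10.
From q10 via epsilon: add q5.
From q5 via epsilon: add q2.
From q2 via epsilon: add q4.
From q4 via epsilon: add q3.
From q3 via epsilon: add q11.
epsilon-closure = {q2, q3, q4, q5, q6, q8, q10, q11}, which has 8 states.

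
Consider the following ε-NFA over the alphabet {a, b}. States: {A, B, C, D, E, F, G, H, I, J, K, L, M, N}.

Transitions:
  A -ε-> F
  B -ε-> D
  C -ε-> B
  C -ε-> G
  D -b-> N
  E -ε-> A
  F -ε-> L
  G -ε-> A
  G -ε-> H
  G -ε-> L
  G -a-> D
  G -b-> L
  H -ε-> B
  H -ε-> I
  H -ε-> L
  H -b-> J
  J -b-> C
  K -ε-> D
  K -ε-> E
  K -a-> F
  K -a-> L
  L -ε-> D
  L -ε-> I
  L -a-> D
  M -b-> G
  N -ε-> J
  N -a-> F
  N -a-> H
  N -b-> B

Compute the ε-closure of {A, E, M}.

Start with {A, E, M}.
From A via ε: add F.
From F via ε: add L.
From L via ε: add D, I.
No new states can be added; the closed set is {A, D, E, F, I, L, M}.

{A, D, E, F, I, L, M}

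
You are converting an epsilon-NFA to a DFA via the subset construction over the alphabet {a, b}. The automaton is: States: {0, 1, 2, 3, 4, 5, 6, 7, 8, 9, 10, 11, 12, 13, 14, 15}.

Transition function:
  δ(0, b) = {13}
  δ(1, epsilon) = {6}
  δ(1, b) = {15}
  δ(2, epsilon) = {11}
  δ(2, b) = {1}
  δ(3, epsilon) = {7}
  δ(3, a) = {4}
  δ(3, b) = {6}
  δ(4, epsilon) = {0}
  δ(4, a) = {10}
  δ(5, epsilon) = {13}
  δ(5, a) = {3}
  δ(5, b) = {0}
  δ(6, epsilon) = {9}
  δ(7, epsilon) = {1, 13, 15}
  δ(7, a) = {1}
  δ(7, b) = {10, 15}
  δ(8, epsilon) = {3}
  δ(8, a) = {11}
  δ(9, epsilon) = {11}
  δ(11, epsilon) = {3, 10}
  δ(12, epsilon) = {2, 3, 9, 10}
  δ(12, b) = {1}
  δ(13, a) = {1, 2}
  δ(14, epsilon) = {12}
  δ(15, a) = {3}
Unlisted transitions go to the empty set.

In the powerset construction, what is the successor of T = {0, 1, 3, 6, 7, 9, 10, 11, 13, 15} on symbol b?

0 on b → {13}.
1 on b → {15}.
3 on b → {6}.
7 on b → {10, 15}.
No b-transition from 6, 9, 10, 11, 13, 15.
Union after reading b: {6, 10, 13, 15}.
Now take the epsilon-closure:
From 6 via epsilon: add 9.
From 9 via epsilon: add 11.
From 11 via epsilon: add 3.
From 3 via epsilon: add 7.
From 7 via epsilon: add 1.
No new states can be added; the closed set is {1, 3, 6, 7, 9, 10, 11, 13, 15}.

{1, 3, 6, 7, 9, 10, 11, 13, 15}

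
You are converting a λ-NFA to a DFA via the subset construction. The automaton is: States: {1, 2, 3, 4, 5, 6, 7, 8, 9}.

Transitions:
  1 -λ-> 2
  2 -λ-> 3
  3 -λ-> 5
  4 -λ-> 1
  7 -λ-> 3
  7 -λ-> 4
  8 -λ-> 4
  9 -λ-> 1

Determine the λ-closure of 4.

{1, 2, 3, 4, 5}

Start with {4}.
From 4 via λ: add 1.
From 1 via λ: add 2.
From 2 via λ: add 3.
From 3 via λ: add 5.
No new states can be added; the closed set is {1, 2, 3, 4, 5}.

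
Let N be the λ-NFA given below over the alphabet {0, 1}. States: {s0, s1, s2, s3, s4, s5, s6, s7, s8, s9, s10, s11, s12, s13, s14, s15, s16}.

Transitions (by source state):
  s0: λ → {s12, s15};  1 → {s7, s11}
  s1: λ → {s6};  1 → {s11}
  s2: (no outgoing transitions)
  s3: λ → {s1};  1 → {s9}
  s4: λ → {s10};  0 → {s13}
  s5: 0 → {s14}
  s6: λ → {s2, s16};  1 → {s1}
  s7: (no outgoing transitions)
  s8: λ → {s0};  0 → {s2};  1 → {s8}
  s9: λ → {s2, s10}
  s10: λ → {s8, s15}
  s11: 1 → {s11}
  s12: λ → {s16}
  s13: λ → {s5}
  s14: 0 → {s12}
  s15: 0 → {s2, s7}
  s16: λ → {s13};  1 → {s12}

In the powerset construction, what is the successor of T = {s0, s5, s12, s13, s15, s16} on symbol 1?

s0 on 1 → {s7, s11}.
s16 on 1 → {s12}.
No 1-transition from s5, s12, s13, s15.
Union after reading 1: {s7, s11, s12}.
Now take the λ-closure:
From s12 via λ: add s16.
From s16 via λ: add s13.
From s13 via λ: add s5.
No new states can be added; the closed set is {s5, s7, s11, s12, s13, s16}.

{s5, s7, s11, s12, s13, s16}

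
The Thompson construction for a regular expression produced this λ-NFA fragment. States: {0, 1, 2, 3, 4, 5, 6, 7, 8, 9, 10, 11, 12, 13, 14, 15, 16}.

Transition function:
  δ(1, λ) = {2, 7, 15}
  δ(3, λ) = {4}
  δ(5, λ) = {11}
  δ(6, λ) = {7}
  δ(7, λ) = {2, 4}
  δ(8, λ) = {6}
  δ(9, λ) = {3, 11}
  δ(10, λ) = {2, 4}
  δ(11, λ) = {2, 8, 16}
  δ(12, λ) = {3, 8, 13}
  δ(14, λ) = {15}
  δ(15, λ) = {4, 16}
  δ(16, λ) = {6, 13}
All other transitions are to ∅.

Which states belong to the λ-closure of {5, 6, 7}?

{2, 4, 5, 6, 7, 8, 11, 13, 16}

Start with {5, 6, 7}.
From 5 via λ: add 11.
From 7 via λ: add 2, 4.
From 11 via λ: add 8, 16.
From 16 via λ: add 13.
No new states can be added; the closed set is {2, 4, 5, 6, 7, 8, 11, 13, 16}.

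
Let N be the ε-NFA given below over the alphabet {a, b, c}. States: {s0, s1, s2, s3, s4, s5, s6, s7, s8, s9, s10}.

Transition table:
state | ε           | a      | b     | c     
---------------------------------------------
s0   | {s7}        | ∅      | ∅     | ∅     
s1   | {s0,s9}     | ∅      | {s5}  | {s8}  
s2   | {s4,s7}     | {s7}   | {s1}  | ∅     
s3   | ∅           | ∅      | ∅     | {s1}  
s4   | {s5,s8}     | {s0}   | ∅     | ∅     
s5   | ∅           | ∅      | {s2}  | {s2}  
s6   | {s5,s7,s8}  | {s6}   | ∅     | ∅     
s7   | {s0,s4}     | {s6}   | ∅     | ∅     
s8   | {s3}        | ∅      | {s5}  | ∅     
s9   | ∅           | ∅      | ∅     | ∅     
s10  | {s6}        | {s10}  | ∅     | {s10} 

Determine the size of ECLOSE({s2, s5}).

Start with {s2, s5}.
From s2 via ε: add s4, s7.
From s4 via ε: add s8.
From s7 via ε: add s0.
From s8 via ε: add s3.
ε-closure = {s0, s2, s3, s4, s5, s7, s8}, which has 7 states.

7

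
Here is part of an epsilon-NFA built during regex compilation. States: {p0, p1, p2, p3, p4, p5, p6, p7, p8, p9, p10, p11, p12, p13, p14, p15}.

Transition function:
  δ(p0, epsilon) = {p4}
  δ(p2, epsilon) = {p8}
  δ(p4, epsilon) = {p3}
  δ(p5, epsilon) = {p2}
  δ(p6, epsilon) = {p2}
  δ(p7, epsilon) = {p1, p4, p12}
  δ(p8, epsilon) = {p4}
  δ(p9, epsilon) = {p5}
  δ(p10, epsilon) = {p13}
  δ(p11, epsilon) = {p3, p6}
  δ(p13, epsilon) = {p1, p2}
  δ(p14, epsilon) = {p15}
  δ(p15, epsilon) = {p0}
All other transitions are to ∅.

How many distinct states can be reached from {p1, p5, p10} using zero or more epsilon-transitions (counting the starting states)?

Start with {p1, p5, p10}.
From p5 via epsilon: add p2.
From p10 via epsilon: add p13.
From p2 via epsilon: add p8.
From p8 via epsilon: add p4.
From p4 via epsilon: add p3.
epsilon-closure = {p1, p2, p3, p4, p5, p8, p10, p13}, which has 8 states.

8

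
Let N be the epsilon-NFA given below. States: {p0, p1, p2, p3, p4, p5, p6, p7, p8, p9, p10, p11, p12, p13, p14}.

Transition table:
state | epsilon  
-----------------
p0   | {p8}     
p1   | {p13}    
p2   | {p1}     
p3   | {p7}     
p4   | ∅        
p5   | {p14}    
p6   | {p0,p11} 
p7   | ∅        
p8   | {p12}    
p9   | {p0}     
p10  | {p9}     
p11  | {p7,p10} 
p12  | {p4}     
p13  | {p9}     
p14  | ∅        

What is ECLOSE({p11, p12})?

{p0, p4, p7, p8, p9, p10, p11, p12}

Start with {p11, p12}.
From p11 via epsilon: add p7, p10.
From p12 via epsilon: add p4.
From p10 via epsilon: add p9.
From p9 via epsilon: add p0.
From p0 via epsilon: add p8.
No new states can be added; the closed set is {p0, p4, p7, p8, p9, p10, p11, p12}.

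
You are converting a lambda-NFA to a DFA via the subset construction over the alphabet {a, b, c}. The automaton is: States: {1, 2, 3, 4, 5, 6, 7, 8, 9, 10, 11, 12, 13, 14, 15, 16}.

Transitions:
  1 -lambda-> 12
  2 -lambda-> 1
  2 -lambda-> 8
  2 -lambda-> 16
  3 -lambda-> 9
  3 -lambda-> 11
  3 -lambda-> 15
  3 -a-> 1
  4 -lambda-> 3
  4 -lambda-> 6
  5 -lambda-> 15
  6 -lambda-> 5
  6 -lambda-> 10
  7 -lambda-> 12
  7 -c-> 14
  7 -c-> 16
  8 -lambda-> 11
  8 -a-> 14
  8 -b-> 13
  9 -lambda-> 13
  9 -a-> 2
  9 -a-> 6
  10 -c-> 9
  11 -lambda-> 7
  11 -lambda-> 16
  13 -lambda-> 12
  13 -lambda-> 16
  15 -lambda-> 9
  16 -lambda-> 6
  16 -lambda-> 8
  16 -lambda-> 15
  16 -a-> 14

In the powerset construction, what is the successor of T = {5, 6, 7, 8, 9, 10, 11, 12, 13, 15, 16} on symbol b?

{5, 6, 7, 8, 9, 10, 11, 12, 13, 15, 16}

8 on b → {13}.
No b-transition from 5, 6, 7, 9, 10, 11, 12, 13, 15, 16.
Union after reading b: {13}.
Now take the lambda-closure:
From 13 via lambda: add 12, 16.
From 16 via lambda: add 6, 8, 15.
From 6 via lambda: add 5, 10.
From 8 via lambda: add 11.
From 15 via lambda: add 9.
From 11 via lambda: add 7.
No new states can be added; the closed set is {5, 6, 7, 8, 9, 10, 11, 12, 13, 15, 16}.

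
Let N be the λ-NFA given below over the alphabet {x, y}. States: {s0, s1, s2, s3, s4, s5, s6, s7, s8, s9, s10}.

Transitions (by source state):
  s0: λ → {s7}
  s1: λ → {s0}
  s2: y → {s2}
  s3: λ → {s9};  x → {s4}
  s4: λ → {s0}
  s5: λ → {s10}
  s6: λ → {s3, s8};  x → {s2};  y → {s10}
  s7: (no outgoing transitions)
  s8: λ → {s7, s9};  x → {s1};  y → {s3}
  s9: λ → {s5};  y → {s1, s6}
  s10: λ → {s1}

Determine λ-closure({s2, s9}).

{s0, s1, s2, s5, s7, s9, s10}

Start with {s2, s9}.
From s9 via λ: add s5.
From s5 via λ: add s10.
From s10 via λ: add s1.
From s1 via λ: add s0.
From s0 via λ: add s7.
No new states can be added; the closed set is {s0, s1, s2, s5, s7, s9, s10}.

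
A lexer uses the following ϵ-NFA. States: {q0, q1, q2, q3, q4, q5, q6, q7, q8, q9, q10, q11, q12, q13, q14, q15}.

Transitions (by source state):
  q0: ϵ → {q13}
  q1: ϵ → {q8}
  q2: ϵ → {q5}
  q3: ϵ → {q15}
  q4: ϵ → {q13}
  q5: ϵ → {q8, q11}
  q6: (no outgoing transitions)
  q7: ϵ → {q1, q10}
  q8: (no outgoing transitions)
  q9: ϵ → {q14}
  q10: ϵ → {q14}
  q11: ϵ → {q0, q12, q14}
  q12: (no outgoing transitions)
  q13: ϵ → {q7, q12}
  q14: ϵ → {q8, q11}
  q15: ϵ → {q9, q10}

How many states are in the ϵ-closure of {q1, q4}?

Start with {q1, q4}.
From q1 via ϵ: add q8.
From q4 via ϵ: add q13.
From q13 via ϵ: add q7, q12.
From q7 via ϵ: add q10.
From q10 via ϵ: add q14.
From q14 via ϵ: add q11.
From q11 via ϵ: add q0.
ϵ-closure = {q0, q1, q4, q7, q8, q10, q11, q12, q13, q14}, which has 10 states.

10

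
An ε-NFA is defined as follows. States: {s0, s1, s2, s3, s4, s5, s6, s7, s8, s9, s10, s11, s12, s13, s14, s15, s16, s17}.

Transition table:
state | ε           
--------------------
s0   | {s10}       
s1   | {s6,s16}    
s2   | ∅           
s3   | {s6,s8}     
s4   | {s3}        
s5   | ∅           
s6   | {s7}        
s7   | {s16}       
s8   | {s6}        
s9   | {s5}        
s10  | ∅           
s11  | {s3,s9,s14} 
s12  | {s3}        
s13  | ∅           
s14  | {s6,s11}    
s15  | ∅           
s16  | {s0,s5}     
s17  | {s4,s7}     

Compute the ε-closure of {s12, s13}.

Start with {s12, s13}.
From s12 via ε: add s3.
From s3 via ε: add s6, s8.
From s6 via ε: add s7.
From s7 via ε: add s16.
From s16 via ε: add s0, s5.
From s0 via ε: add s10.
No new states can be added; the closed set is {s0, s3, s5, s6, s7, s8, s10, s12, s13, s16}.

{s0, s3, s5, s6, s7, s8, s10, s12, s13, s16}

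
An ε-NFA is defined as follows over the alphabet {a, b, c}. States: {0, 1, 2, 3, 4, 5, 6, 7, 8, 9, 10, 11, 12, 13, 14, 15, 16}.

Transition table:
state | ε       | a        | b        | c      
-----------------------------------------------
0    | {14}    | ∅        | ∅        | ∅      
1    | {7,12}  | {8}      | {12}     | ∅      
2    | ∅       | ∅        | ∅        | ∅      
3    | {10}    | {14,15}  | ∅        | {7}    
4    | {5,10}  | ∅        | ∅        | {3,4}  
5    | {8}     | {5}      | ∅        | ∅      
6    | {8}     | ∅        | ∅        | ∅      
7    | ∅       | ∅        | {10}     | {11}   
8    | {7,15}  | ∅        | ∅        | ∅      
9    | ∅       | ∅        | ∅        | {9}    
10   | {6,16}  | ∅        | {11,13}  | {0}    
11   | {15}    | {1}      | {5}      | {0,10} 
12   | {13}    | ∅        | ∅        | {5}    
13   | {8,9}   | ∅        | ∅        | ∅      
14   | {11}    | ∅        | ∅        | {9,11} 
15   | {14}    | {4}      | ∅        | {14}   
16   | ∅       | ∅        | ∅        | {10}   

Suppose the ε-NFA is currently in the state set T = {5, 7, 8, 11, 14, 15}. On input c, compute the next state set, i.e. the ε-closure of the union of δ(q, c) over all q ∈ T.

{0, 6, 7, 8, 9, 10, 11, 14, 15, 16}

7 on c → {11}.
11 on c → {0, 10}.
14 on c → {9, 11}.
15 on c → {14}.
No c-transition from 5, 8.
Union after reading c: {0, 9, 10, 11, 14}.
Now take the ε-closure:
From 10 via ε: add 6, 16.
From 11 via ε: add 15.
From 6 via ε: add 8.
From 8 via ε: add 7.
No new states can be added; the closed set is {0, 6, 7, 8, 9, 10, 11, 14, 15, 16}.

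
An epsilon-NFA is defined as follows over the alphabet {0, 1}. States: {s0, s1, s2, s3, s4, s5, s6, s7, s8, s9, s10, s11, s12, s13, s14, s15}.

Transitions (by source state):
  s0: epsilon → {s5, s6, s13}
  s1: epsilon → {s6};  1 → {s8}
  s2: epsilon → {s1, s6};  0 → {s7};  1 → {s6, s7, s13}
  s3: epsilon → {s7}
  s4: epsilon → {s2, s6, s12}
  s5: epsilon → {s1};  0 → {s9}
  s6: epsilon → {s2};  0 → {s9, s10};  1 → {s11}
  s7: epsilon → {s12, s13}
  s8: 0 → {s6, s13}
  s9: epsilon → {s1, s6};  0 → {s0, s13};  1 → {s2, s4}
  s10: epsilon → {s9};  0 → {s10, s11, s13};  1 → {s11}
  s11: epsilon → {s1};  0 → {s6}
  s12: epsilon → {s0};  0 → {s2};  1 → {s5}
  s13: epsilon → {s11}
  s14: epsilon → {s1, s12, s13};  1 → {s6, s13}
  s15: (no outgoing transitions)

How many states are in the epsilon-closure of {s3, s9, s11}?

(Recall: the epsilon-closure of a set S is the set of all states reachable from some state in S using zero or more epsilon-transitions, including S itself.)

Start with {s3, s9, s11}.
From s3 via epsilon: add s7.
From s9 via epsilon: add s1, s6.
From s6 via epsilon: add s2.
From s7 via epsilon: add s12, s13.
From s12 via epsilon: add s0.
From s0 via epsilon: add s5.
epsilon-closure = {s0, s1, s2, s3, s5, s6, s7, s9, s11, s12, s13}, which has 11 states.

11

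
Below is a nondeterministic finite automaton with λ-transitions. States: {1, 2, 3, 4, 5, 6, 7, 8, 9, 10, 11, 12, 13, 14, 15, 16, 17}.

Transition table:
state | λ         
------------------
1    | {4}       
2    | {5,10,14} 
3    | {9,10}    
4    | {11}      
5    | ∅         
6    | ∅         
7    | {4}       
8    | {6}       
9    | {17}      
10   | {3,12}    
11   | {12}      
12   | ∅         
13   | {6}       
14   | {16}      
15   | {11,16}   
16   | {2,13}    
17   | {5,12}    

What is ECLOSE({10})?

Start with {10}.
From 10 via λ: add 3, 12.
From 3 via λ: add 9.
From 9 via λ: add 17.
From 17 via λ: add 5.
No new states can be added; the closed set is {3, 5, 9, 10, 12, 17}.

{3, 5, 9, 10, 12, 17}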